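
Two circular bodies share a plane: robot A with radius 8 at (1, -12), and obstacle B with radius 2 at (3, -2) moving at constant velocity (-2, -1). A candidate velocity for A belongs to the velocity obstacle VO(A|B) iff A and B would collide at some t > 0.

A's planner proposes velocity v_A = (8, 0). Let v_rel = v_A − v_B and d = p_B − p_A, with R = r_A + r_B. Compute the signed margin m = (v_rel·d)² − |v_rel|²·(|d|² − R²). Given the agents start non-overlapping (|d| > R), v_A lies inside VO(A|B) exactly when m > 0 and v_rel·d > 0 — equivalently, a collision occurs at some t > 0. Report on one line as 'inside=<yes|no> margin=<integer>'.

d = (2, 10),  |d|² = 104;  R = 8+2 = 10,  c = 104−10² = 4
v_rel = (10, 1),  |v_rel|² = 101;  v_rel·d = (10)·(2) + (1)·(10) = 30
101·t² − 60·t + 4 = 0  ⇒  m = 30² − 101·4 = 496
m = 496 > 0,  v_rel·d = 30 > 0  ⇒  inside

inside=yes margin=496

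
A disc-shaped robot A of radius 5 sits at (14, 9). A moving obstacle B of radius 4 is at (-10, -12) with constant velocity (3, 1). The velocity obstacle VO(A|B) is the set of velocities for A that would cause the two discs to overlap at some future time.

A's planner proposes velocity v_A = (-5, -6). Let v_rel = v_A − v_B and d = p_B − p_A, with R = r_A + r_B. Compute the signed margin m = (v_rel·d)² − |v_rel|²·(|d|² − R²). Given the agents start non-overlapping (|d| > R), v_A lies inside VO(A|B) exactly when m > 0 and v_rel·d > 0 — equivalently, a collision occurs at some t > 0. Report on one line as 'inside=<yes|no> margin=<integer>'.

d = (-24, -21),  |d|² = 1017;  R = 5+4 = 9,  c = 1017−9² = 936
v_rel = (-8, -7),  |v_rel|² = 113;  v_rel·d = (-8)·(-24) + (-7)·(-21) = 339
113·t² − 678·t + 936 = 0  ⇒  m = 339² − 113·936 = 9153
m = 9153 > 0,  v_rel·d = 339 > 0  ⇒  inside

inside=yes margin=9153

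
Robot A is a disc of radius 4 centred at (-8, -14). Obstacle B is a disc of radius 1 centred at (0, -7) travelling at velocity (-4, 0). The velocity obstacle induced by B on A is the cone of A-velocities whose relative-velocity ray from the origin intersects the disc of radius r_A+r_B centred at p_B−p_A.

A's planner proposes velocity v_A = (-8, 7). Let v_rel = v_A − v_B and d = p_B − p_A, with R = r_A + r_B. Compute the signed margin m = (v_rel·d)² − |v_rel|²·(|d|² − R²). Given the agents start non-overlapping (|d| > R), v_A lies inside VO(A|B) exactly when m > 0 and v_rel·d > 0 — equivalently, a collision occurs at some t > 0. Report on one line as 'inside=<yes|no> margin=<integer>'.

d = (8, 7),  |d|² = 113;  R = 4+1 = 5,  c = 113−5² = 88
v_rel = (-4, 7),  |v_rel|² = 65;  v_rel·d = (-4)·(8) + (7)·(7) = 17
65·t² − 34·t + 88 = 0  ⇒  m = 17² − 65·88 = -5431
m = -5431 < 0,  v_rel·d = 17 > 0  ⇒  outside

inside=no margin=-5431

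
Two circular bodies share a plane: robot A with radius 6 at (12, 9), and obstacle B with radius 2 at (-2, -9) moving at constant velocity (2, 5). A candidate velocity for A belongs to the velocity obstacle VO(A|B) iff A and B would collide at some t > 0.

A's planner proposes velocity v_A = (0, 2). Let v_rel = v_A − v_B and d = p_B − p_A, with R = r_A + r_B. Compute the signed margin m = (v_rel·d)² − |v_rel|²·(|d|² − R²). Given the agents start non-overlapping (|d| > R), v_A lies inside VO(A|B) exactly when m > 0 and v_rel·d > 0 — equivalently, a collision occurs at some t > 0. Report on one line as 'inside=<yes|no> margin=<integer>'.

d = (-14, -18),  |d|² = 520;  R = 6+2 = 8,  c = 520−8² = 456
v_rel = (-2, -3),  |v_rel|² = 13;  v_rel·d = (-2)·(-14) + (-3)·(-18) = 82
13·t² − 164·t + 456 = 0  ⇒  m = 82² − 13·456 = 796
m = 796 > 0,  v_rel·d = 82 > 0  ⇒  inside

inside=yes margin=796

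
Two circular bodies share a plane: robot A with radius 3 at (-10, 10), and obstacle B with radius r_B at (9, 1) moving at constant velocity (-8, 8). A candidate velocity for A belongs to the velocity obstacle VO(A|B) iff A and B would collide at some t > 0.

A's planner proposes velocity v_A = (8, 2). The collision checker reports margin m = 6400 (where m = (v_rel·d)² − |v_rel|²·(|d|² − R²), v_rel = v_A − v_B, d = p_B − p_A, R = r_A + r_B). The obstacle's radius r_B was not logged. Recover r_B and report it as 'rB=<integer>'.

m = 6400
d = (19, -9);  v_rel = (16, -6),  |v_rel|² = 292
v_rel×d = (16)·(-9) − (-6)·(19) = -30
since m = R²·292 − (-30)²:  R² = (900 + 6400) / 292 = 25
R = √25 = 5  ⇒  r_B = 5 − 3 = 2

rB=2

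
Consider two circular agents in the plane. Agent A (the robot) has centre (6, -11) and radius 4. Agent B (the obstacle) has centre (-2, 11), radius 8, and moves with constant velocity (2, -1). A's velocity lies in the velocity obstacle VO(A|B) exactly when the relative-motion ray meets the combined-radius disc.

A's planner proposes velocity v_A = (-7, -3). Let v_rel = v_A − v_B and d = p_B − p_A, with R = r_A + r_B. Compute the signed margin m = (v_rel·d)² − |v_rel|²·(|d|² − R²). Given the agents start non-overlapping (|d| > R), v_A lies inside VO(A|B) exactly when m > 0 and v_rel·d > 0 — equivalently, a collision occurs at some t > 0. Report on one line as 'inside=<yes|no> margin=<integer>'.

d = (-8, 22),  |d|² = 548;  R = 4+8 = 12,  c = 548−12² = 404
v_rel = (-9, -2),  |v_rel|² = 85;  v_rel·d = (-9)·(-8) + (-2)·(22) = 28
85·t² − 56·t + 404 = 0  ⇒  m = 28² − 85·404 = -33556
m = -33556 < 0,  v_rel·d = 28 > 0  ⇒  outside

inside=no margin=-33556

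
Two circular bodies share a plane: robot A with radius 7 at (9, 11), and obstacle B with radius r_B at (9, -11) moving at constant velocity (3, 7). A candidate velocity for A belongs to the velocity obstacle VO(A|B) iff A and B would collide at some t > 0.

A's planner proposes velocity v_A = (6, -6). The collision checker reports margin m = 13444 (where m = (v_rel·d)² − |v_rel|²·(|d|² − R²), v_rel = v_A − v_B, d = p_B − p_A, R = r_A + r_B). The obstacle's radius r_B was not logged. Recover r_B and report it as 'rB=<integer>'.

m = 13444
d = (0, -22);  v_rel = (3, -13),  |v_rel|² = 178
v_rel×d = (3)·(-22) − (-13)·(0) = -66
since m = R²·178 − (-66)²:  R² = (4356 + 13444) / 178 = 100
R = √100 = 10  ⇒  r_B = 10 − 7 = 3

rB=3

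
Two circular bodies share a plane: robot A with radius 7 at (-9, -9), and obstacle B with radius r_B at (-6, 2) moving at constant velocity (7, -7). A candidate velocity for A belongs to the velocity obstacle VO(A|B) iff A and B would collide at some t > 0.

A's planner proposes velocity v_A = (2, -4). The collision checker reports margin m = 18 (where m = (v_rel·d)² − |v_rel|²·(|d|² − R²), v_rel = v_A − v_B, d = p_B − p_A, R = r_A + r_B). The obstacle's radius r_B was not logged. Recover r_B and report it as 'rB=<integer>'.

m = 18
d = (3, 11);  v_rel = (-5, 3),  |v_rel|² = 34
v_rel×d = (-5)·(11) − (3)·(3) = -64
since m = R²·34 − (-64)²:  R² = (4096 + 18) / 34 = 121
R = √121 = 11  ⇒  r_B = 11 − 7 = 4

rB=4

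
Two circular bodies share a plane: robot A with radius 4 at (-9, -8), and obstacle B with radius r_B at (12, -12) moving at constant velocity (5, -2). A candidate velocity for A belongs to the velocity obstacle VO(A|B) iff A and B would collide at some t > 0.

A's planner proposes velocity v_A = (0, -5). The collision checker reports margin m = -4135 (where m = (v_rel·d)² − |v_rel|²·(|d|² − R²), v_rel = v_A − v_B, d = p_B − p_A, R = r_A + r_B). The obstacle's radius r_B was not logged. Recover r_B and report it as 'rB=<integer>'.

m = -4135
d = (21, -4);  v_rel = (-5, -3),  |v_rel|² = 34
v_rel×d = (-5)·(-4) − (-3)·(21) = 83
since m = R²·34 − 83²:  R² = (6889 + -4135) / 34 = 81
R = √81 = 9  ⇒  r_B = 9 − 4 = 5

rB=5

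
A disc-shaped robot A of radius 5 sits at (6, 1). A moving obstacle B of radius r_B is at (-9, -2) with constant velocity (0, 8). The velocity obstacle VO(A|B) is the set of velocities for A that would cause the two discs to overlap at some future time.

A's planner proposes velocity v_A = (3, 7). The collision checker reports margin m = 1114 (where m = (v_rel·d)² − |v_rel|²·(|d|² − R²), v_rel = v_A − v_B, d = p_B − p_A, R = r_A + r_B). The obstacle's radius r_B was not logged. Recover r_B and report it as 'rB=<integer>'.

m = 1114
d = (-15, -3);  v_rel = (3, -1),  |v_rel|² = 10
v_rel×d = (3)·(-3) − (-1)·(-15) = -24
since m = R²·10 − (-24)²:  R² = (576 + 1114) / 10 = 169
R = √169 = 13  ⇒  r_B = 13 − 5 = 8

rB=8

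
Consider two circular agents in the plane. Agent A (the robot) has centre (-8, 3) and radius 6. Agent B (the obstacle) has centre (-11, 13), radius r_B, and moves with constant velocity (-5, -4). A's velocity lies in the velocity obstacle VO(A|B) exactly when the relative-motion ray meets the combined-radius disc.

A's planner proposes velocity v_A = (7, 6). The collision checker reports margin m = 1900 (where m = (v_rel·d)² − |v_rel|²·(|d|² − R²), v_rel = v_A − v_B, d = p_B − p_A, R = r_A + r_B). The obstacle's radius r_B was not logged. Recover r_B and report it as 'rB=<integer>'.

m = 1900
d = (-3, 10);  v_rel = (12, 10),  |v_rel|² = 244
v_rel×d = (12)·(10) − (10)·(-3) = 150
since m = R²·244 − 150²:  R² = (22500 + 1900) / 244 = 100
R = √100 = 10  ⇒  r_B = 10 − 6 = 4

rB=4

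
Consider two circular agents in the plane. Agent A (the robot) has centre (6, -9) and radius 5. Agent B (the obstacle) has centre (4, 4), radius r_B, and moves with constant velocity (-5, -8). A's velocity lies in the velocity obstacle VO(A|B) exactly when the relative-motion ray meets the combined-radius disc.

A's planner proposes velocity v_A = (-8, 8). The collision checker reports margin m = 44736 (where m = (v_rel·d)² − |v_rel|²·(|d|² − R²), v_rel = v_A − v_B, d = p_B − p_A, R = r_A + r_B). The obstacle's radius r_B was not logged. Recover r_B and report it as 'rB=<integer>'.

m = 44736
d = (-2, 13);  v_rel = (-3, 16),  |v_rel|² = 265
v_rel×d = (-3)·(13) − (16)·(-2) = -7
since m = R²·265 − (-7)²:  R² = (49 + 44736) / 265 = 169
R = √169 = 13  ⇒  r_B = 13 − 5 = 8

rB=8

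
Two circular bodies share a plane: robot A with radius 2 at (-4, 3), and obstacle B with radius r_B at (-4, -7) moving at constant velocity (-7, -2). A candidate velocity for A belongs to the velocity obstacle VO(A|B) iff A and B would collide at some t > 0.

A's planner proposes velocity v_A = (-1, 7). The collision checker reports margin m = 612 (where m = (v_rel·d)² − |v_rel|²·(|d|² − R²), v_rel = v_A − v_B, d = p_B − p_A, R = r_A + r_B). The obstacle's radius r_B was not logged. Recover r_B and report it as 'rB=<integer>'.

m = 612
d = (0, -10);  v_rel = (6, 9),  |v_rel|² = 117
v_rel×d = (6)·(-10) − (9)·(0) = -60
since m = R²·117 − (-60)²:  R² = (3600 + 612) / 117 = 36
R = √36 = 6  ⇒  r_B = 6 − 2 = 4

rB=4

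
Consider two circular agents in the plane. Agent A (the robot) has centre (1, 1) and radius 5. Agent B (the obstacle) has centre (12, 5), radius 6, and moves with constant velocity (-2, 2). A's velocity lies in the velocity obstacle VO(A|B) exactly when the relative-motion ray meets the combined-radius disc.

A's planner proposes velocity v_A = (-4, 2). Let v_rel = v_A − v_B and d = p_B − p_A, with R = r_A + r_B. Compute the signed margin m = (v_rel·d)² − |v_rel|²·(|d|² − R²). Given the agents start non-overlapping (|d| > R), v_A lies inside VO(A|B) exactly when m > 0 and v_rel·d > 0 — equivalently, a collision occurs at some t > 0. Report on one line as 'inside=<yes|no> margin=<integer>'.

d = (11, 4),  |d|² = 137;  R = 5+6 = 11,  c = 137−11² = 16
v_rel = (-2, 0),  |v_rel|² = 4;  v_rel·d = (-2)·(11) + (0)·(4) = -22
4·t² + 44·t + 16 = 0  ⇒  m = (-22)² − 4·16 = 420
m = 420 > 0,  v_rel·d = -22 < 0  ⇒  outside

inside=no margin=420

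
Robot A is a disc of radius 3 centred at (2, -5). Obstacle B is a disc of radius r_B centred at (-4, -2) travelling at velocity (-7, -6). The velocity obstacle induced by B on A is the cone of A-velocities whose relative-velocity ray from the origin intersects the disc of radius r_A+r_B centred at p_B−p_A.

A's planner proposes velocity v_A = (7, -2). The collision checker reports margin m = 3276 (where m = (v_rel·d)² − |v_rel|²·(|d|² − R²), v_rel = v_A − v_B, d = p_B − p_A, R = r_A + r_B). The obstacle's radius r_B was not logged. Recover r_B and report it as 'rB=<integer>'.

m = 3276
d = (-6, 3);  v_rel = (14, 4),  |v_rel|² = 212
v_rel×d = (14)·(3) − (4)·(-6) = 66
since m = R²·212 − 66²:  R² = (4356 + 3276) / 212 = 36
R = √36 = 6  ⇒  r_B = 6 − 3 = 3

rB=3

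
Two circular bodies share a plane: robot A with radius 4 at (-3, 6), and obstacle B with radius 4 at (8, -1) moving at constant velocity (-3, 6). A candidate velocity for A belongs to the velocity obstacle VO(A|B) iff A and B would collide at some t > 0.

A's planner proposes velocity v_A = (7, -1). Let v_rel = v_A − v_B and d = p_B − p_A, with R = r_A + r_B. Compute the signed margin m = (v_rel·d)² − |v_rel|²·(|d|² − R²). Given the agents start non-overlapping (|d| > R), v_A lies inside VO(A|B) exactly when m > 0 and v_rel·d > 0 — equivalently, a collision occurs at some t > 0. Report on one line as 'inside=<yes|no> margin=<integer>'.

d = (11, -7),  |d|² = 170;  R = 4+4 = 8,  c = 170−8² = 106
v_rel = (10, -7),  |v_rel|² = 149;  v_rel·d = (10)·(11) + (-7)·(-7) = 159
149·t² − 318·t + 106 = 0  ⇒  m = 159² − 149·106 = 9487
m = 9487 > 0,  v_rel·d = 159 > 0  ⇒  inside

inside=yes margin=9487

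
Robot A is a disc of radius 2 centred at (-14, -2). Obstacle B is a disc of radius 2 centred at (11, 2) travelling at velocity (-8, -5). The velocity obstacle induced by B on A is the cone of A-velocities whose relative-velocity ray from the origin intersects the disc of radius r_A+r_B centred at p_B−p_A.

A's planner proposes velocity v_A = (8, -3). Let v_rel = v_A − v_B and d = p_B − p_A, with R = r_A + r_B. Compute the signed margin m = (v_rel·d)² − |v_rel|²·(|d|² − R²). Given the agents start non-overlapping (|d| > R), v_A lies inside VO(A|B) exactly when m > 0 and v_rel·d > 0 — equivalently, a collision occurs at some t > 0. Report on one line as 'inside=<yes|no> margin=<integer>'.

d = (25, 4),  |d|² = 641;  R = 2+2 = 4,  c = 641−4² = 625
v_rel = (16, 2),  |v_rel|² = 260;  v_rel·d = (16)·(25) + (2)·(4) = 408
260·t² − 816·t + 625 = 0  ⇒  m = 408² − 260·625 = 3964
m = 3964 > 0,  v_rel·d = 408 > 0  ⇒  inside

inside=yes margin=3964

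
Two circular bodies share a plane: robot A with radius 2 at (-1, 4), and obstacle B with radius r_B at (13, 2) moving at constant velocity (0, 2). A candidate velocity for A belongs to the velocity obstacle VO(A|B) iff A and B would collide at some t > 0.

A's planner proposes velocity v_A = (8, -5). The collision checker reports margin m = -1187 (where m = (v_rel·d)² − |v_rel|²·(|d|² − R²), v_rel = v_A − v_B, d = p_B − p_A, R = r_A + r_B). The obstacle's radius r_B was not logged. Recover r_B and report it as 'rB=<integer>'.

m = -1187
d = (14, -2);  v_rel = (8, -7),  |v_rel|² = 113
v_rel×d = (8)·(-2) − (-7)·(14) = 82
since m = R²·113 − 82²:  R² = (6724 + -1187) / 113 = 49
R = √49 = 7  ⇒  r_B = 7 − 2 = 5

rB=5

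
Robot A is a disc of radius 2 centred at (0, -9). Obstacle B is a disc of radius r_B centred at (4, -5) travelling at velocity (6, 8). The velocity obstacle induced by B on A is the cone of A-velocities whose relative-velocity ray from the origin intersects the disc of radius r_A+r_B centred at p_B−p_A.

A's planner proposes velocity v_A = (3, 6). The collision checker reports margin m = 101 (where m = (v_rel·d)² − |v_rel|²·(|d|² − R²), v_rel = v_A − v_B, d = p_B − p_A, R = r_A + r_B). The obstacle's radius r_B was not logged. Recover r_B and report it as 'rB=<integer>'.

m = 101
d = (4, 4);  v_rel = (-3, -2),  |v_rel|² = 13
v_rel×d = (-3)·(4) − (-2)·(4) = -4
since m = R²·13 − (-4)²:  R² = (16 + 101) / 13 = 9
R = √9 = 3  ⇒  r_B = 3 − 2 = 1

rB=1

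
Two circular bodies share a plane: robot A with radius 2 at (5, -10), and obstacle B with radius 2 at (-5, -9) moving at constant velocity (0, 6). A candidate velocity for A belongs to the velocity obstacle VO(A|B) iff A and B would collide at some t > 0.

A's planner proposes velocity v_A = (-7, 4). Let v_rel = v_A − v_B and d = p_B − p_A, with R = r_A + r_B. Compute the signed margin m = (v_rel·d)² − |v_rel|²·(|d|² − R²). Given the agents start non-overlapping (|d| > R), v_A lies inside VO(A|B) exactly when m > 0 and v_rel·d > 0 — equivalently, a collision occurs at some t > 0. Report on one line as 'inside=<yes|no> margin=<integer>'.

d = (-10, 1),  |d|² = 101;  R = 2+2 = 4,  c = 101−4² = 85
v_rel = (-7, -2),  |v_rel|² = 53;  v_rel·d = (-7)·(-10) + (-2)·(1) = 68
53·t² − 136·t + 85 = 0  ⇒  m = 68² − 53·85 = 119
m = 119 > 0,  v_rel·d = 68 > 0  ⇒  inside

inside=yes margin=119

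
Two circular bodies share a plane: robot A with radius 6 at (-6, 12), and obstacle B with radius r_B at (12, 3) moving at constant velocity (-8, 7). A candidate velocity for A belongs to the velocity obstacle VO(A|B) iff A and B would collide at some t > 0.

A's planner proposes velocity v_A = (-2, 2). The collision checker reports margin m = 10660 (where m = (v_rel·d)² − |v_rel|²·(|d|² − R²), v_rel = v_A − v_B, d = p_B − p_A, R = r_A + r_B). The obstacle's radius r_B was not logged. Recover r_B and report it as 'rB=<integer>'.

m = 10660
d = (18, -9);  v_rel = (6, -5),  |v_rel|² = 61
v_rel×d = (6)·(-9) − (-5)·(18) = 36
since m = R²·61 − 36²:  R² = (1296 + 10660) / 61 = 196
R = √196 = 14  ⇒  r_B = 14 − 6 = 8

rB=8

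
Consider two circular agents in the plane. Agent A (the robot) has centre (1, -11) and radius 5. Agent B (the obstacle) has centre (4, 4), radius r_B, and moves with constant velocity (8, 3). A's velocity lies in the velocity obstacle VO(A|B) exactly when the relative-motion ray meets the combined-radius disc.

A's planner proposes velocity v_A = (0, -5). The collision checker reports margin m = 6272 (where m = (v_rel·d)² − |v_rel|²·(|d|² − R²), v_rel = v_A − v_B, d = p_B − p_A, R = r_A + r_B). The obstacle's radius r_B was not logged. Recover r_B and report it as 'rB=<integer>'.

m = 6272
d = (3, 15);  v_rel = (-8, -8),  |v_rel|² = 128
v_rel×d = (-8)·(15) − (-8)·(3) = -96
since m = R²·128 − (-96)²:  R² = (9216 + 6272) / 128 = 121
R = √121 = 11  ⇒  r_B = 11 − 5 = 6

rB=6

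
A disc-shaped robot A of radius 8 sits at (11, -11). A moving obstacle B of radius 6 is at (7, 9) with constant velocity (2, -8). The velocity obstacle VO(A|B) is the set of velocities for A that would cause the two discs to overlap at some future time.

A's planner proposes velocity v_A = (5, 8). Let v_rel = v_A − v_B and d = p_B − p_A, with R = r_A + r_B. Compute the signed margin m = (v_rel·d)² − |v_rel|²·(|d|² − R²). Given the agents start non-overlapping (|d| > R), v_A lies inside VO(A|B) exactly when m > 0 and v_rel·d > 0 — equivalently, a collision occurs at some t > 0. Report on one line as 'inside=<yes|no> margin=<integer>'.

d = (-4, 20),  |d|² = 416;  R = 8+6 = 14,  c = 416−14² = 220
v_rel = (3, 16),  |v_rel|² = 265;  v_rel·d = (3)·(-4) + (16)·(20) = 308
265·t² − 616·t + 220 = 0  ⇒  m = 308² − 265·220 = 36564
m = 36564 > 0,  v_rel·d = 308 > 0  ⇒  inside

inside=yes margin=36564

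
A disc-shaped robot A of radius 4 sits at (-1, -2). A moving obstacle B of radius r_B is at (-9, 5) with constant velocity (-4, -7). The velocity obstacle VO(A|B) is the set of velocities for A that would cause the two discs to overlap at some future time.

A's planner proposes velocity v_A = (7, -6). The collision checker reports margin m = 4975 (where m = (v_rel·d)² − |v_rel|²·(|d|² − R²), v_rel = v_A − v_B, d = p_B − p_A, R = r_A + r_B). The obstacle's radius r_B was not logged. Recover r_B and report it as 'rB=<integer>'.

m = 4975
d = (-8, 7);  v_rel = (11, 1),  |v_rel|² = 122
v_rel×d = (11)·(7) − (1)·(-8) = 85
since m = R²·122 − 85²:  R² = (7225 + 4975) / 122 = 100
R = √100 = 10  ⇒  r_B = 10 − 4 = 6

rB=6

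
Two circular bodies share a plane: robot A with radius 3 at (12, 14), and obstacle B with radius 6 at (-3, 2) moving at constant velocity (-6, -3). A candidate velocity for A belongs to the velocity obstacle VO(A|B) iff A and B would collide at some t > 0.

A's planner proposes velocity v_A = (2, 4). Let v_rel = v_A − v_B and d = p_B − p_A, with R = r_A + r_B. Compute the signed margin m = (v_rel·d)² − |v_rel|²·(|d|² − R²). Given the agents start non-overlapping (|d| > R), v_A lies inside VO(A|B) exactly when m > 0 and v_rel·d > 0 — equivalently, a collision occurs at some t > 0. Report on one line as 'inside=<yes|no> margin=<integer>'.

d = (-15, -12),  |d|² = 369;  R = 3+6 = 9,  c = 369−9² = 288
v_rel = (8, 7),  |v_rel|² = 113;  v_rel·d = (8)·(-15) + (7)·(-12) = -204
113·t² + 408·t + 288 = 0  ⇒  m = (-204)² − 113·288 = 9072
m = 9072 > 0,  v_rel·d = -204 < 0  ⇒  outside

inside=no margin=9072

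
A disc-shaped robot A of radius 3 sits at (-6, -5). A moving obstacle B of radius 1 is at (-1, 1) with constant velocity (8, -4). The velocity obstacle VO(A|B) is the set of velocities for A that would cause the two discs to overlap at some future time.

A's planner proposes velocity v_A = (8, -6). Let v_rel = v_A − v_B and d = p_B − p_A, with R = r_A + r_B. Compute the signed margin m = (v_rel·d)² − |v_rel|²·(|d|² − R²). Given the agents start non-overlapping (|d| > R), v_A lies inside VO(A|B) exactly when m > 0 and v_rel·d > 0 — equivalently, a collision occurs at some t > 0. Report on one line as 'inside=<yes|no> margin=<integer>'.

d = (5, 6),  |d|² = 61;  R = 3+1 = 4,  c = 61−4² = 45
v_rel = (0, -2),  |v_rel|² = 4;  v_rel·d = (0)·(5) + (-2)·(6) = -12
4·t² + 24·t + 45 = 0  ⇒  m = (-12)² − 4·45 = -36
m = -36 < 0,  v_rel·d = -12 < 0  ⇒  outside

inside=no margin=-36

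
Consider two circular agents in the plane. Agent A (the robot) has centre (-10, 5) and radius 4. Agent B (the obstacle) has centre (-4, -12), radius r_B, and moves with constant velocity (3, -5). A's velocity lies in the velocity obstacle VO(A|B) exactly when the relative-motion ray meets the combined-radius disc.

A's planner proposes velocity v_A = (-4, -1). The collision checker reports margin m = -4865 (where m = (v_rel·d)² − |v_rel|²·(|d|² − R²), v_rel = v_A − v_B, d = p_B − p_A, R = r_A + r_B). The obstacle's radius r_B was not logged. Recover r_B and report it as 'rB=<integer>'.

m = -4865
d = (6, -17);  v_rel = (-7, 4),  |v_rel|² = 65
v_rel×d = (-7)·(-17) − (4)·(6) = 95
since m = R²·65 − 95²:  R² = (9025 + -4865) / 65 = 64
R = √64 = 8  ⇒  r_B = 8 − 4 = 4

rB=4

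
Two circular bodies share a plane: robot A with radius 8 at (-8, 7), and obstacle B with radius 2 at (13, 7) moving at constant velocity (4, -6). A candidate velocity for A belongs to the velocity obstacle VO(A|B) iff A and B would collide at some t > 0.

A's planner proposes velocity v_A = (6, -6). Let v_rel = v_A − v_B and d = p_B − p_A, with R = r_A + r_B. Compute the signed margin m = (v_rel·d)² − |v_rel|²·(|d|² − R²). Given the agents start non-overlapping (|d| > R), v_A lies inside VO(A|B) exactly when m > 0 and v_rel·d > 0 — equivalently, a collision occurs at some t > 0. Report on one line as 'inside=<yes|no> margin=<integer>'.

d = (21, 0),  |d|² = 441;  R = 8+2 = 10,  c = 441−10² = 341
v_rel = (2, 0),  |v_rel|² = 4;  v_rel·d = (2)·(21) + (0)·(0) = 42
4·t² − 84·t + 341 = 0  ⇒  m = 42² − 4·341 = 400
m = 400 > 0,  v_rel·d = 42 > 0  ⇒  inside

inside=yes margin=400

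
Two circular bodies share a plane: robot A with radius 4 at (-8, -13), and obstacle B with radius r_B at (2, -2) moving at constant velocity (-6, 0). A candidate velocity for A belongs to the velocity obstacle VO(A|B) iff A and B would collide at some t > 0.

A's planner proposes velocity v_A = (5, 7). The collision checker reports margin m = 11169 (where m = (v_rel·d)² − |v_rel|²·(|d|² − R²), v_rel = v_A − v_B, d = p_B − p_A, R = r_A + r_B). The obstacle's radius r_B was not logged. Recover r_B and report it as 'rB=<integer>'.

m = 11169
d = (10, 11);  v_rel = (11, 7),  |v_rel|² = 170
v_rel×d = (11)·(11) − (7)·(10) = 51
since m = R²·170 − 51²:  R² = (2601 + 11169) / 170 = 81
R = √81 = 9  ⇒  r_B = 9 − 4 = 5

rB=5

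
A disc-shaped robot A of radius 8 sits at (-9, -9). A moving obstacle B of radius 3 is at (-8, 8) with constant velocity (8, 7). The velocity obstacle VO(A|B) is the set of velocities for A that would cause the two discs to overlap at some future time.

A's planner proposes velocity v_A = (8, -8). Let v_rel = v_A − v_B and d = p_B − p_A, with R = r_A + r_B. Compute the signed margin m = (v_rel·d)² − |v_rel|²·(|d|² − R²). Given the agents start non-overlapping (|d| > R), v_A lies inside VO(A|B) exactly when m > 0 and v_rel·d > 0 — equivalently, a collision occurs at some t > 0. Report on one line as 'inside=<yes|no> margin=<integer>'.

d = (1, 17),  |d|² = 290;  R = 8+3 = 11,  c = 290−11² = 169
v_rel = (0, -15),  |v_rel|² = 225;  v_rel·d = (0)·(1) + (-15)·(17) = -255
225·t² + 510·t + 169 = 0  ⇒  m = (-255)² − 225·169 = 27000
m = 27000 > 0,  v_rel·d = -255 < 0  ⇒  outside

inside=no margin=27000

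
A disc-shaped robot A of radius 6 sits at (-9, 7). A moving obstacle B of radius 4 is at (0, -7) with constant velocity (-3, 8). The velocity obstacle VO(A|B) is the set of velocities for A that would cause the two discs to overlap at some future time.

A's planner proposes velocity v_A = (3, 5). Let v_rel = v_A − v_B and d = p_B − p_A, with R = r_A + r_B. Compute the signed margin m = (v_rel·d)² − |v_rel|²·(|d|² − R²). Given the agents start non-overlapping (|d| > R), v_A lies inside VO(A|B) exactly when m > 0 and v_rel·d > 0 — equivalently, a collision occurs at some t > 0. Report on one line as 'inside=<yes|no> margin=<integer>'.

d = (9, -14),  |d|² = 277;  R = 6+4 = 10,  c = 277−10² = 177
v_rel = (6, -3),  |v_rel|² = 45;  v_rel·d = (6)·(9) + (-3)·(-14) = 96
45·t² − 192·t + 177 = 0  ⇒  m = 96² − 45·177 = 1251
m = 1251 > 0,  v_rel·d = 96 > 0  ⇒  inside

inside=yes margin=1251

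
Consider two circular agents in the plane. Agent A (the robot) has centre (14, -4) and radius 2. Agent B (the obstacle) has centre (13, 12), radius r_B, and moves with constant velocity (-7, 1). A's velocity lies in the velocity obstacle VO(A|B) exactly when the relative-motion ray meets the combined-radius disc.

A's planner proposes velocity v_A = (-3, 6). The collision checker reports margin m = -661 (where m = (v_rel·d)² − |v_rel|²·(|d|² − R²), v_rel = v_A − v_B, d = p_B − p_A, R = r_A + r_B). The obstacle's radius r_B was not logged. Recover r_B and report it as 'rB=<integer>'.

m = -661
d = (-1, 16);  v_rel = (4, 5),  |v_rel|² = 41
v_rel×d = (4)·(16) − (5)·(-1) = 69
since m = R²·41 − 69²:  R² = (4761 + -661) / 41 = 100
R = √100 = 10  ⇒  r_B = 10 − 2 = 8

rB=8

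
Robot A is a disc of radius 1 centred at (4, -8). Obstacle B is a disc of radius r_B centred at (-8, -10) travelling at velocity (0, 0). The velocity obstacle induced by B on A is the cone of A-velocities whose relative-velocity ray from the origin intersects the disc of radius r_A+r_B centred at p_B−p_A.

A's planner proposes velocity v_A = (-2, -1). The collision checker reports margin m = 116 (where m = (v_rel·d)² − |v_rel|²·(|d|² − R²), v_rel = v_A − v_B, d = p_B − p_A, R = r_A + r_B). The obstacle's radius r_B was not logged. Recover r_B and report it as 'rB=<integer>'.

m = 116
d = (-12, -2);  v_rel = (-2, -1),  |v_rel|² = 5
v_rel×d = (-2)·(-2) − (-1)·(-12) = -8
since m = R²·5 − (-8)²:  R² = (64 + 116) / 5 = 36
R = √36 = 6  ⇒  r_B = 6 − 1 = 5

rB=5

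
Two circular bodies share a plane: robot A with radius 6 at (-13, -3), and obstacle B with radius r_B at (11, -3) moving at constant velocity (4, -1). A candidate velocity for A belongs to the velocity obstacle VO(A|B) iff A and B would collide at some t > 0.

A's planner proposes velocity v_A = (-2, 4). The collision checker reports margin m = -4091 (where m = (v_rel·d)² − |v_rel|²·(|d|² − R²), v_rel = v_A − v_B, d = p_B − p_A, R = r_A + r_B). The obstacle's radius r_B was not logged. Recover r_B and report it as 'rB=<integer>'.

m = -4091
d = (24, 0);  v_rel = (-6, 5),  |v_rel|² = 61
v_rel×d = (-6)·(0) − (5)·(24) = -120
since m = R²·61 − (-120)²:  R² = (14400 + -4091) / 61 = 169
R = √169 = 13  ⇒  r_B = 13 − 6 = 7

rB=7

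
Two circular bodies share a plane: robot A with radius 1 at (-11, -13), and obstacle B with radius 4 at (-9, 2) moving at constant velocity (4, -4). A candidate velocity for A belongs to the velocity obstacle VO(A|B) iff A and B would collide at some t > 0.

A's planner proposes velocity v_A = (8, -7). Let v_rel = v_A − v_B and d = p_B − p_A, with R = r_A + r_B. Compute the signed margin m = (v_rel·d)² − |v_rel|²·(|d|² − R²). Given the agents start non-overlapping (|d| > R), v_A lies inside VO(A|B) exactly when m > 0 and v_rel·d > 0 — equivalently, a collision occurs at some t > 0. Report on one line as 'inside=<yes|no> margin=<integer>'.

d = (2, 15),  |d|² = 229;  R = 1+4 = 5,  c = 229−5² = 204
v_rel = (4, -3),  |v_rel|² = 25;  v_rel·d = (4)·(2) + (-3)·(15) = -37
25·t² + 74·t + 204 = 0  ⇒  m = (-37)² − 25·204 = -3731
m = -3731 < 0,  v_rel·d = -37 < 0  ⇒  outside

inside=no margin=-3731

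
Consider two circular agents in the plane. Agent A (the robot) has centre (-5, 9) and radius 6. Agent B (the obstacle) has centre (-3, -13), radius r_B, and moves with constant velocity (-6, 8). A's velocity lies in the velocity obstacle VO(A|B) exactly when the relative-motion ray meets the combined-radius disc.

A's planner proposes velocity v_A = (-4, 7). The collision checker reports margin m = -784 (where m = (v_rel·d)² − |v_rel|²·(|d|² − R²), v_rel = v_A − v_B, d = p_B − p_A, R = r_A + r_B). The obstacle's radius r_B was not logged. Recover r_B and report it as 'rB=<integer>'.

m = -784
d = (2, -22);  v_rel = (2, -1),  |v_rel|² = 5
v_rel×d = (2)·(-22) − (-1)·(2) = -42
since m = R²·5 − (-42)²:  R² = (1764 + -784) / 5 = 196
R = √196 = 14  ⇒  r_B = 14 − 6 = 8

rB=8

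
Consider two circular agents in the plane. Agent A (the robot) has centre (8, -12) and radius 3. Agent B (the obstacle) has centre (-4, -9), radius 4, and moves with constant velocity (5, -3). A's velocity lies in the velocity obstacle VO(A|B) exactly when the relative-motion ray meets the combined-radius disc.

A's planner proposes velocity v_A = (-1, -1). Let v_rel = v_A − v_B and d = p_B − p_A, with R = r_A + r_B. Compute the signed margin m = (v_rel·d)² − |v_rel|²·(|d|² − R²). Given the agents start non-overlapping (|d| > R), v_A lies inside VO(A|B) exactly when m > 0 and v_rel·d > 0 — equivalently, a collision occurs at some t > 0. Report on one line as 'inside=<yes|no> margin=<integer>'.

d = (-12, 3),  |d|² = 153;  R = 3+4 = 7,  c = 153−7² = 104
v_rel = (-6, 2),  |v_rel|² = 40;  v_rel·d = (-6)·(-12) + (2)·(3) = 78
40·t² − 156·t + 104 = 0  ⇒  m = 78² − 40·104 = 1924
m = 1924 > 0,  v_rel·d = 78 > 0  ⇒  inside

inside=yes margin=1924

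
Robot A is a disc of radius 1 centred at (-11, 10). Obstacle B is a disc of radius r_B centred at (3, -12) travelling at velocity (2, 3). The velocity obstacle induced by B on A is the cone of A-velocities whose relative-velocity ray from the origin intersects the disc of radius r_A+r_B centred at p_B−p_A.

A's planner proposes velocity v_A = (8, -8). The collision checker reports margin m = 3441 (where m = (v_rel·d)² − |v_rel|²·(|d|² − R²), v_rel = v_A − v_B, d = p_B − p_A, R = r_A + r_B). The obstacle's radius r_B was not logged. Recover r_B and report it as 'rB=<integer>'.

m = 3441
d = (14, -22);  v_rel = (6, -11),  |v_rel|² = 157
v_rel×d = (6)·(-22) − (-11)·(14) = 22
since m = R²·157 − 22²:  R² = (484 + 3441) / 157 = 25
R = √25 = 5  ⇒  r_B = 5 − 1 = 4

rB=4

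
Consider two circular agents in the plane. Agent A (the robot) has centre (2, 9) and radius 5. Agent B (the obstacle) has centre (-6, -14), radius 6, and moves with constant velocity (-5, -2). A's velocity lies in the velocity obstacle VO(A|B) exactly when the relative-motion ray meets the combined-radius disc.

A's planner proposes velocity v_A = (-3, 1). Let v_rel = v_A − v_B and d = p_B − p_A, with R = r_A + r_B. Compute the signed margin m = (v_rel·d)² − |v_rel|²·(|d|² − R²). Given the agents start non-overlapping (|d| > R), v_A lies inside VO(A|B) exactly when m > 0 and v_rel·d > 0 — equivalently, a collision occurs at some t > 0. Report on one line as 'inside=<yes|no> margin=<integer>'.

d = (-8, -23),  |d|² = 593;  R = 5+6 = 11,  c = 593−11² = 472
v_rel = (2, 3),  |v_rel|² = 13;  v_rel·d = (2)·(-8) + (3)·(-23) = -85
13·t² + 170·t + 472 = 0  ⇒  m = (-85)² − 13·472 = 1089
m = 1089 > 0,  v_rel·d = -85 < 0  ⇒  outside

inside=no margin=1089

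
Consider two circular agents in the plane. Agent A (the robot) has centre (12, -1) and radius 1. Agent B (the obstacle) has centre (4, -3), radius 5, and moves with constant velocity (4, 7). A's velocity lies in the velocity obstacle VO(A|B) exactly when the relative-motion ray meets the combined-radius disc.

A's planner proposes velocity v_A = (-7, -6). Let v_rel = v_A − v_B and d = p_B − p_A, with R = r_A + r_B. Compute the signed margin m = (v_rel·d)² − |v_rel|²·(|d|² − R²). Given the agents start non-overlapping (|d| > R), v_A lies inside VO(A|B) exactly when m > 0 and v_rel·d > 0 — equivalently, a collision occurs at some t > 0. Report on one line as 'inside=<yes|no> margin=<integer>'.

d = (-8, -2),  |d|² = 68;  R = 1+5 = 6,  c = 68−6² = 32
v_rel = (-11, -13),  |v_rel|² = 290;  v_rel·d = (-11)·(-8) + (-13)·(-2) = 114
290·t² − 228·t + 32 = 0  ⇒  m = 114² − 290·32 = 3716
m = 3716 > 0,  v_rel·d = 114 > 0  ⇒  inside

inside=yes margin=3716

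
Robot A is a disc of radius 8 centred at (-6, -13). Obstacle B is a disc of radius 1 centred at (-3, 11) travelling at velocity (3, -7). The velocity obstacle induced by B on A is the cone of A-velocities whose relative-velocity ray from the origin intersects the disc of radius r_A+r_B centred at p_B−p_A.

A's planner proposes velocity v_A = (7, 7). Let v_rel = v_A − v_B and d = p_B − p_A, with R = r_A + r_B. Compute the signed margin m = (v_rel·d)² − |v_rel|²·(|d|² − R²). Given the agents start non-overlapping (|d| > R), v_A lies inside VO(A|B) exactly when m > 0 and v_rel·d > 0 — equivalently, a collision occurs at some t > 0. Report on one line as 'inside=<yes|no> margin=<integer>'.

d = (3, 24),  |d|² = 585;  R = 8+1 = 9,  c = 585−9² = 504
v_rel = (4, 14),  |v_rel|² = 212;  v_rel·d = (4)·(3) + (14)·(24) = 348
212·t² − 696·t + 504 = 0  ⇒  m = 348² − 212·504 = 14256
m = 14256 > 0,  v_rel·d = 348 > 0  ⇒  inside

inside=yes margin=14256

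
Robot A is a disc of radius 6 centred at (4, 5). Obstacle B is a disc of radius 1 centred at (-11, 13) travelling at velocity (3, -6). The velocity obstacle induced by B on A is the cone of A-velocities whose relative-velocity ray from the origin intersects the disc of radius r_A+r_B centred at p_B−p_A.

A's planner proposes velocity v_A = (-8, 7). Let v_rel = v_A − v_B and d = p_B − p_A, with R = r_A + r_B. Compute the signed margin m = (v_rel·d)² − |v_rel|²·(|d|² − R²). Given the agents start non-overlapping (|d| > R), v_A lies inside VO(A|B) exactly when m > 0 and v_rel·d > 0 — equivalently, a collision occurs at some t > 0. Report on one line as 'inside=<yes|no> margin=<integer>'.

d = (-15, 8),  |d|² = 289;  R = 6+1 = 7,  c = 289−7² = 240
v_rel = (-11, 13),  |v_rel|² = 290;  v_rel·d = (-11)·(-15) + (13)·(8) = 269
290·t² − 538·t + 240 = 0  ⇒  m = 269² − 290·240 = 2761
m = 2761 > 0,  v_rel·d = 269 > 0  ⇒  inside

inside=yes margin=2761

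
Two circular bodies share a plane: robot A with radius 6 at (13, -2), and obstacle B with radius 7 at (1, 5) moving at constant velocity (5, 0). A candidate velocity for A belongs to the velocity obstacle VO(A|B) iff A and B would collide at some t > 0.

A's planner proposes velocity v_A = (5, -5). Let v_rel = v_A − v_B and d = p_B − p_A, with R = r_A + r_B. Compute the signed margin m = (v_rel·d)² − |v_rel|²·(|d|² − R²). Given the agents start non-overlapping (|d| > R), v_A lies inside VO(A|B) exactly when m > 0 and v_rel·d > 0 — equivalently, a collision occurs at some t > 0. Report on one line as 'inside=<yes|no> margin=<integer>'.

d = (-12, 7),  |d|² = 193;  R = 6+7 = 13,  c = 193−13² = 24
v_rel = (0, -5),  |v_rel|² = 25;  v_rel·d = (0)·(-12) + (-5)·(7) = -35
25·t² + 70·t + 24 = 0  ⇒  m = (-35)² − 25·24 = 625
m = 625 > 0,  v_rel·d = -35 < 0  ⇒  outside

inside=no margin=625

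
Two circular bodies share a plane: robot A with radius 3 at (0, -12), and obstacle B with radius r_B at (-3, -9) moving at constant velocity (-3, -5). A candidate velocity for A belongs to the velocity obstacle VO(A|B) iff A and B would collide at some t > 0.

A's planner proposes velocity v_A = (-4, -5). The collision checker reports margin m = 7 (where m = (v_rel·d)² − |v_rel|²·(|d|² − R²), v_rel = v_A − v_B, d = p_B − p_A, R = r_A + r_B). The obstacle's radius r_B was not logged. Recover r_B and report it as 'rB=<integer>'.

m = 7
d = (-3, 3);  v_rel = (-1, 0),  |v_rel|² = 1
v_rel×d = (-1)·(3) − (0)·(-3) = -3
since m = R²·1 − (-3)²:  R² = (9 + 7) / 1 = 16
R = √16 = 4  ⇒  r_B = 4 − 3 = 1

rB=1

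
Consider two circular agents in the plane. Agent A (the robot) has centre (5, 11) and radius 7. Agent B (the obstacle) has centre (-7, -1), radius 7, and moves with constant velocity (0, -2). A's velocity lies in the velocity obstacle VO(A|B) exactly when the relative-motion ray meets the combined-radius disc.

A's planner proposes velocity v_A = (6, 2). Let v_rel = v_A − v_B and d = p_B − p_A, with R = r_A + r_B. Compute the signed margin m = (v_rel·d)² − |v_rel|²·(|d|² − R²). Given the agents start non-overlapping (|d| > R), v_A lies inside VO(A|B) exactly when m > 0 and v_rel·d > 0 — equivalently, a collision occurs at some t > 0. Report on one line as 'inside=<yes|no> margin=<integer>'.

d = (-12, -12),  |d|² = 288;  R = 7+7 = 14,  c = 288−14² = 92
v_rel = (6, 4),  |v_rel|² = 52;  v_rel·d = (6)·(-12) + (4)·(-12) = -120
52·t² + 240·t + 92 = 0  ⇒  m = (-120)² − 52·92 = 9616
m = 9616 > 0,  v_rel·d = -120 < 0  ⇒  outside

inside=no margin=9616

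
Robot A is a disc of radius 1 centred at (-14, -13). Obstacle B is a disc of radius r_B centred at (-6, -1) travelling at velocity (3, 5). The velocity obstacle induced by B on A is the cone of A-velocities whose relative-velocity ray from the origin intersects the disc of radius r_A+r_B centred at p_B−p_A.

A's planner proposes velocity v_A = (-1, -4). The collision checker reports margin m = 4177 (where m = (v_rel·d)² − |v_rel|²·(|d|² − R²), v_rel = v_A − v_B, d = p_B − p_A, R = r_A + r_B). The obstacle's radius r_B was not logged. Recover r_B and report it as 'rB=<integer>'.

m = 4177
d = (8, 12);  v_rel = (-4, -9),  |v_rel|² = 97
v_rel×d = (-4)·(12) − (-9)·(8) = 24
since m = R²·97 − 24²:  R² = (576 + 4177) / 97 = 49
R = √49 = 7  ⇒  r_B = 7 − 1 = 6

rB=6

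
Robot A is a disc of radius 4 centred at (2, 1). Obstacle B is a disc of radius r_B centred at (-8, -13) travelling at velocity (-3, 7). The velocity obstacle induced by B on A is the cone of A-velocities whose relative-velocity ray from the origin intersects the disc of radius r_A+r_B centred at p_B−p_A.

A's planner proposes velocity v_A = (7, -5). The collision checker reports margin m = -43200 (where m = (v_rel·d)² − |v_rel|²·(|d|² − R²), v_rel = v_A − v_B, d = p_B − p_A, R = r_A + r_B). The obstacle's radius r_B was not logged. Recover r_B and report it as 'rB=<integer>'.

m = -43200
d = (-10, -14);  v_rel = (10, -12),  |v_rel|² = 244
v_rel×d = (10)·(-14) − (-12)·(-10) = -260
since m = R²·244 − (-260)²:  R² = (67600 + -43200) / 244 = 100
R = √100 = 10  ⇒  r_B = 10 − 4 = 6

rB=6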